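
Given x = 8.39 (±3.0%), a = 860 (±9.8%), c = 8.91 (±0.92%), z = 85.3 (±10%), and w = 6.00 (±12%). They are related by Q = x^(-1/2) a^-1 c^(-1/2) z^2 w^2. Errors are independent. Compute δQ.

11.5

Since Q is a product/quotient, work with relative uncertainties:
  (−½·δx/x)² = (-0.5×0.0300)² = 0.000225;  (-1·δa/a)² = (-1×0.0980)² = 0.00960;  (−½·δc/c)² = (-0.5×0.00920)² = 2.12e-05;  (2·δz/z)² = (2×0.100)² = 0.0400;  (2·δw/w)² = (2×0.120)² = 0.0576
δQ/Q = √(0.107) = 0.328
Q = 35.2, so δQ = 0.328 × 35.2 = 11.5.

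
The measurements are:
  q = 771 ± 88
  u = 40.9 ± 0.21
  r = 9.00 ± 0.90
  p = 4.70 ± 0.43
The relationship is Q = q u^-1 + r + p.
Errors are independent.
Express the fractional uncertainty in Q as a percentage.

7.29%

Let w = q·u^-1 = 18.9. δw/w = √((1·δq/q)² + (-1·δu/u)²) = √(0.0130 + 2.64e-05) = 0.114, so δw = 2.15.
Q = w + r + p: δQ = √(δw² + δr² + δp²) = √(4.64 + 0.810 + 0.185) = 2.37
Q = 32.6, so δQ/Q = 2.37/32.6 = 0.0729.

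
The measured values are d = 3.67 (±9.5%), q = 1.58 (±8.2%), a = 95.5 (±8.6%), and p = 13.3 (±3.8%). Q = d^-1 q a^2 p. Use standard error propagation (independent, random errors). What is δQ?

11300

Q is a product of powers, so relative uncertainties combine in quadrature:
  (-1·δd/d)² = (-1×0.0950)² = 0.00903;  (1·δq/q)² = (1×0.0820)² = 0.00672;  (2·δa/a)² = (2×0.0860)² = 0.0296;  (1·δp/p)² = (1×0.0380)² = 0.00144
δQ/Q = √(0.0468) = 0.216
Q = 52200, so δQ = 0.216 × 52200 = 11300.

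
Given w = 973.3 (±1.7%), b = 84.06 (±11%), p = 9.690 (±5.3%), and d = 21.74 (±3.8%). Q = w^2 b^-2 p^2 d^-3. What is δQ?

0.333

Since Q is a product/quotient, work with relative uncertainties:
  (2·δw/w)² = (2×0.0170)² = 0.00116;  (-2·δb/b)² = (-2×0.110)² = 0.0484;  (2·δp/p)² = (2×0.0530)² = 0.0112;  (-3·δd/d)² = (-3×0.0380)² = 0.0130
δQ/Q = √(0.0738) = 0.272
Q = 1.225, so δQ = 0.272 × 1.225 = 0.333.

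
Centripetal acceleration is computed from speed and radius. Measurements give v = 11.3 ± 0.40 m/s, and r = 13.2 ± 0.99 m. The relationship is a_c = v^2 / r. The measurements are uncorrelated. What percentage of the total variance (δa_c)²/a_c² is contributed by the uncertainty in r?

52.9%

(δa_c/a_c)² = (2·δv/v)² + (-1·δr/r)²
  v term: (2×0.0354)² = 0.00501
  r term: (-1×0.0750)² = 0.00562
Total = 0.0106. Share from r = 0.00562/0.0106 = 0.529.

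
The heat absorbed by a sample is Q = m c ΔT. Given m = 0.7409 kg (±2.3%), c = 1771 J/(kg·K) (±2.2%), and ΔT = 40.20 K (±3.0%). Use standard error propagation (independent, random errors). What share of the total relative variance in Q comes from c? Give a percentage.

(δQ/Q)² = (1·δm/m)² + (1·δc/c)² + (1·δΔT/ΔT)²
  m term: (1×0.0230)² = 0.000529
  c term: (1×0.0220)² = 0.000484
  ΔT term: (1×0.0300)² = 0.000900
Total = 0.00191. Share from c = 0.000484/0.00191 = 0.253.

25.3%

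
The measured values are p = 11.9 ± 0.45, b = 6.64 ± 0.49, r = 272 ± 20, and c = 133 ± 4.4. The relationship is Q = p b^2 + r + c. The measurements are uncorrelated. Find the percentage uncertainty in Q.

8.88%

Let w = p·b^2 = 525. δw/w = √((1·δp/p)² + (2·δb/b)²) = √(0.00143 + 0.0218) = 0.152, so δw = 79.9.
Q = w + r + c: δQ = √(δw² + δr² + δc²) = √(6390 + 400 + 19.4) = 82.5
Q = 930, so δQ/Q = 82.5/930 = 0.0888.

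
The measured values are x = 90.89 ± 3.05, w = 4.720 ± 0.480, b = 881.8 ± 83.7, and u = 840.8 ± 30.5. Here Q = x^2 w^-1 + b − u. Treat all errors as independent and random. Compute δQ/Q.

0.129

Let p = x^2·w^-1 = 1750. δp/p = √((2·δx/x)² + (-1·δw/w)²) = √(0.00450 + 0.0103) = 0.122, so δp = 213.
Q = p + b − u: δQ = √(δp² + δb² + δu²) = √(45500 + 7010 + 930) = 231
Q = 1791, so δQ/Q = 231/1791 = 0.129.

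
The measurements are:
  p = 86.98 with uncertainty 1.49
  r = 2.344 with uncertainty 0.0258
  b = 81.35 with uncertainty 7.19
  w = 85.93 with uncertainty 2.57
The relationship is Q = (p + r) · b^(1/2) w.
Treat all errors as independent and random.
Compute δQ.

Let u = p + r = 89.32. δu = √(δp² + δr²) = √(2.22 + 0.000666) = 1.49, so δu/u = 0.0167.
Q is then a monomial in u, b, w:
δQ/Q = √((δu/u)² + (½·δb/b)² + (1·δw/w)²) = √(0.000278 + 0.00195 + 0.000894) = 0.0559
Q = 69230, so δQ = 0.0559 × 69230 = 3870.

3870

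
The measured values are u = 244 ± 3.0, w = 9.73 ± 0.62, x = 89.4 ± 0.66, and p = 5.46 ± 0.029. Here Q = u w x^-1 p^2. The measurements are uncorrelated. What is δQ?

52.4

Products/powers → add relative errors in quadrature, weighted by exponent:
  (1·δu/u)² = (1×0.0123)² = 0.000151;  (1·δw/w)² = (1×0.0637)² = 0.00406;  (-1·δx/x)² = (-1×0.00738)² = 5.45e-05;  (2·δp/p)² = (2×0.00531)² = 0.000113
δQ/Q = √(0.00438) = 0.0662
Q = 792, so δQ = 0.0662 × 792 = 52.4.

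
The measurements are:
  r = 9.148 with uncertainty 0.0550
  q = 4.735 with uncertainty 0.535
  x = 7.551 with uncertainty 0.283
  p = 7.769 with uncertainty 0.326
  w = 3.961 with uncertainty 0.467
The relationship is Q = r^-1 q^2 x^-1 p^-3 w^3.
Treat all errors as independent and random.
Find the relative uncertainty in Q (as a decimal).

0.440

Each factor contributes (exponent × relative error)² to (δQ/Q)²:
  (-1·δr/r)² = (-1×0.00601)² = 3.61e-05;  (2·δq/q)² = (2×0.113)² = 0.0511;  (-1·δx/x)² = (-1×0.0375)² = 0.00140;  (-3·δp/p)² = (-3×0.0420)² = 0.0158;  (3·δw/w)² = (3×0.118)² = 0.125
δQ/Q = √(0.193) = 0.440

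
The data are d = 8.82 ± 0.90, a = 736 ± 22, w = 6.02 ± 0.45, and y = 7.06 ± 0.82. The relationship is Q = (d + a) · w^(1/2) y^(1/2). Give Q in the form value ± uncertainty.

4860 ± 365

Let u = d + a = 745. δu = √(δd² + δa²) = √(0.810 + 484) = 22.0, so δu/u = 0.0296.
Q is then a monomial in u, w, y:
δQ/Q = √((δu/u)² + (½·δw/w)² + (½·δy/y)²) = √(0.000874 + 0.00140 + 0.00337) = 0.0751
Q = 4860, so δQ = 0.0751 × 4860 = 365.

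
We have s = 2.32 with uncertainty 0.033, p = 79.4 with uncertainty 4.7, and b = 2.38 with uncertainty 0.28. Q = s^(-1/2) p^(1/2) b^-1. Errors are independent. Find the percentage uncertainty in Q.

12.2%

Each factor contributes (exponent × relative error)² to (δQ/Q)²:
  (−½·δs/s)² = (-0.5×0.0142)² = 5.06e-05;  (½·δp/p)² = (0.5×0.0592)² = 0.000876;  (-1·δb/b)² = (-1×0.118)² = 0.0138
δQ/Q = √(0.0148) = 0.122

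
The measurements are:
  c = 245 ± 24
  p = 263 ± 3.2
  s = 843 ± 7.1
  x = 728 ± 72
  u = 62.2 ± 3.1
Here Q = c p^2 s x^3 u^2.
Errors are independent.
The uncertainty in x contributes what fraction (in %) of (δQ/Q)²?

81.3%

(δQ/Q)² = (1·δc/c)² + (2·δp/p)² + (1·δs/s)² + (3·δx/x)² + (2·δu/u)²
  c term: (1×0.0980)² = 0.00960
  p term: (2×0.0122)² = 0.000592
  s term: (1×0.00842)² = 7.09e-05
  x term: (3×0.0989)² = 0.0880
  u term: (2×0.0498)² = 0.00994
Total = 0.108. Share from x = 0.0880/0.108 = 0.813.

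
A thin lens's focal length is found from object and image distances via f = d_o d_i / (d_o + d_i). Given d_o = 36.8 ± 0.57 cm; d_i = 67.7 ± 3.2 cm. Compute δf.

∂f/∂d_o = (d_i/(d_o+d_i))² = 0.420;  ∂f/∂d_i = (d_o/(d_o+d_i))² = 0.124
δf = √((∂f/∂d_o · δd_o)² + (∂f/∂d_i · δd_i)²) = √(0.0572 + 0.157) = 0.463 cm

0.463 cm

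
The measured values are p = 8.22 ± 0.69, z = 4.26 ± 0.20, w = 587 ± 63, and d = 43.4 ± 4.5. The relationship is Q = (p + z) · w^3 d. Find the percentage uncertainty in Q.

Let u = p + z = 12.5. δu = √(δp² + δz²) = √(0.476 + 0.0400) = 0.718, so δu/u = 0.0576.
Q is then a monomial in u, w, d:
δQ/Q = √((δu/u)² + (3·δw/w)² + (1·δd/d)²) = √(0.00331 + 0.104 + 0.0108) = 0.343

34.3%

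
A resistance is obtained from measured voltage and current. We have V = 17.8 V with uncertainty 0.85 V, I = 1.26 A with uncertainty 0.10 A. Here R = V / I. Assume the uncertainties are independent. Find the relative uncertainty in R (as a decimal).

0.0926

Products/powers → add relative errors in quadrature, weighted by exponent:
  (1·δV/V)² = (1×0.0478)² = 0.00228;  (-1·δI/I)² = (-1×0.0794)² = 0.00630
δR/R = √(0.00858) = 0.0926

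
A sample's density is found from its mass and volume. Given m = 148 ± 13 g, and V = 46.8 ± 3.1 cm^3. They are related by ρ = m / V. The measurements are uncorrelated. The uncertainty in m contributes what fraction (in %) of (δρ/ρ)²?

(δρ/ρ)² = (1·δm/m)² + (-1·δV/V)²
  m term: (1×0.0878)² = 0.00772
  V term: (-1×0.0662)² = 0.00439
Total = 0.0121. Share from m = 0.00772/0.0121 = 0.637.

63.7%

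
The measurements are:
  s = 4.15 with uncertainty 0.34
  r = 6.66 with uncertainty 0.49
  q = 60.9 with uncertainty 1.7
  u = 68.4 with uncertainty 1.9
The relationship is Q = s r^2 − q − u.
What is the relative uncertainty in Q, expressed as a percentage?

56.8%

Let p = s·r^2 = 184. δp/p = √((1·δs/s)² + (2·δr/r)²) = √(0.00671 + 0.0217) = 0.168, so δp = 31.0.
Q = p − q − u: δQ = √(δp² + δq² + δu²) = √(961 + 2.89 + 3.61) = 31.1
Q = 54.8, so δQ/Q = 31.1/54.8 = 0.568.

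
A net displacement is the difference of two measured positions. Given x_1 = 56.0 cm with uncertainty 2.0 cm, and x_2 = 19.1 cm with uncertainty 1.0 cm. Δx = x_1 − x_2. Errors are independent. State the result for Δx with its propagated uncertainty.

Δx is a linear combination, so absolute uncertainties add in quadrature:
  (δx_1)² = 4.00;  (δx_2)² = 1.00
δΔx = √(5.00) = 2.24 cm
Δx = 36.9 cm.

36.9 ± 2.24 cm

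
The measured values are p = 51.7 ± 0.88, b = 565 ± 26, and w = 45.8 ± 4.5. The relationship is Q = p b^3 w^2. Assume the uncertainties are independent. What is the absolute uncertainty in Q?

4.71e+12

Products/powers → add relative errors in quadrature, weighted by exponent:
  (1·δp/p)² = (1×0.0170)² = 0.000290;  (3·δb/b)² = (3×0.0460)² = 0.0191;  (2·δw/w)² = (2×0.0983)² = 0.0386
δQ/Q = √(0.0580) = 0.241
Q = 1.96e+13, so δQ = 0.241 × 1.96e+13 = 4.71e+12.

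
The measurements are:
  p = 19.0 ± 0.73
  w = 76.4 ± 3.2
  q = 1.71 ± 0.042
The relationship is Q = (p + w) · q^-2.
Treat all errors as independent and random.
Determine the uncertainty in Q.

Let u = p + w = 95.4. δu = √(δp² + δw²) = √(0.533 + 10.2) = 3.28, so δu/u = 0.0344.
Q is then a monomial in u, q:
δQ/Q = √((δu/u)² + (-2·δq/q)²) = √(0.00118 + 0.00241) = 0.0600
Q = 32.6, so δQ = 0.0600 × 32.6 = 1.96.

1.96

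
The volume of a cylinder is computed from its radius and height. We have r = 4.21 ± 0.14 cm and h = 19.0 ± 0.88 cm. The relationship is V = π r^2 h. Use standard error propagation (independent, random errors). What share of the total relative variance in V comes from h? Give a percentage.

32.7%

(δV/V)² = (2·δr/r)² + (1·δh/h)²
  r term: (2×0.0333)² = 0.00442
  h term: (1×0.0463)² = 0.00215
Total = 0.00657. Share from h = 0.00215/0.00657 = 0.327.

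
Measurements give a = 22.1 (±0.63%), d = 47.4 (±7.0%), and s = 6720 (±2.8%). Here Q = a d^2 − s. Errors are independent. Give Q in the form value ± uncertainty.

Let p = a·d^2 = 49700. δp/p = √((1·δa/a)² + (2·δd/d)²) = √(3.97e-05 + 0.0196) = 0.140, so δp = 6960.
Q = p − s: δQ = √(δp² + δs²) = √(4.84e+07 + 35400) = 6960
Q = 42900.

42900 ± 6960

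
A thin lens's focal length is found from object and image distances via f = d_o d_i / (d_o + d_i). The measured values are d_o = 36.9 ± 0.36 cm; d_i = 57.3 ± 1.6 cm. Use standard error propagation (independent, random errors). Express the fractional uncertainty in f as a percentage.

1.24%

∂f/∂d_o = (d_i/(d_o+d_i))² = 0.370;  ∂f/∂d_i = (d_o/(d_o+d_i))² = 0.153
δf = √((∂f/∂d_o · δd_o)² + (∂f/∂d_i · δd_i)²) = √(0.0177 + 0.0603) = 0.279 cm
f = 22.4 cm, so δf/f = 0.279/22.4 = 0.0124.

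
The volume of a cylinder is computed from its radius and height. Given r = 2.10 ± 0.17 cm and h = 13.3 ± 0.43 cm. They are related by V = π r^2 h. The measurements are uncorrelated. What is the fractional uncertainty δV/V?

0.165

Products/powers → add relative errors in quadrature, weighted by exponent:
  (2·δr/r)² = (2×0.0810)² = 0.0262;  (1·δh/h)² = (1×0.0323)² = 0.00105
δV/V = √(0.0273) = 0.165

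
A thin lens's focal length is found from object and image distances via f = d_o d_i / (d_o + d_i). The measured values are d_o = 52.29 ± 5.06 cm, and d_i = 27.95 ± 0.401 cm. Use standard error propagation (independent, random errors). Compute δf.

0.637 cm

∂f/∂d_o = (d_i/(d_o+d_i))² = 0.121;  ∂f/∂d_i = (d_o/(d_o+d_i))² = 0.425
δf = √((∂f/∂d_o · δd_o)² + (∂f/∂d_i · δd_i)²) = √(0.377 + 0.0290) = 0.637 cm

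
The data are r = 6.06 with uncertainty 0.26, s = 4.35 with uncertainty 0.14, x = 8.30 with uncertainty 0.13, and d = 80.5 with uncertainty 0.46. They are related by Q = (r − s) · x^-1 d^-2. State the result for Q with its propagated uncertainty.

(3.18 ± 0.552) × 10^-5

Let u = r − s = 1.71. δu = √(δr² + δs²) = √(0.0676 + 0.0196) = 0.295, so δu/u = 0.173.
Q is then a monomial in u, x, d:
δQ/Q = √((δu/u)² + (-1·δx/x)² + (-2·δd/d)²) = √(0.0298 + 0.000245 + 0.000131) = 0.174
Q = 3.18e-05, so δQ = 0.174 × 3.18e-05 = 5.52e-06.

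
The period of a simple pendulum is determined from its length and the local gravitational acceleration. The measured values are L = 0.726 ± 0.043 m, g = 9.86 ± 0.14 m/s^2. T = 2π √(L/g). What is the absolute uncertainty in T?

0.0519 s

Products/powers → add relative errors in quadrature, weighted by exponent:
  (½·δL/L)² = (0.5×0.0592)² = 0.000877;  (−½·δg/g)² = (-0.5×0.0142)² = 5.04e-05
δT/T = √(0.000927) = 0.0305
T = 1.70 s, so δT = 0.0305 × 1.70 = 0.0519 s.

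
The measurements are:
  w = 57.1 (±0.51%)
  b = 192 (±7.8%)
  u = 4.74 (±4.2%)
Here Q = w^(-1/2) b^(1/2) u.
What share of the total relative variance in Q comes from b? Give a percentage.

46.2%

(δQ/Q)² = (−½·δw/w)² + (½·δb/b)² + (1·δu/u)²
  w term: (-0.5×0.00510)² = 6.5e-06
  b term: (0.5×0.0780)² = 0.00152
  u term: (1×0.0420)² = 0.00176
Total = 0.00329. Share from b = 0.00152/0.00329 = 0.462.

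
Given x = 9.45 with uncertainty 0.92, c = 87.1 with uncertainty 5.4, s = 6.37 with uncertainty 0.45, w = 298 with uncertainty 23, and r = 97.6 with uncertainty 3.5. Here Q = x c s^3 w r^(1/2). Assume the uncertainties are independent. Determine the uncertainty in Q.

For a monomial Q ∝ x, c, s^3, w, r^(1/2), fractional errors add in quadrature:
  (1·δx/x)² = (1×0.0974)² = 0.00948;  (1·δc/c)² = (1×0.0620)² = 0.00384;  (3·δs/s)² = (3×0.0706)² = 0.0449;  (1·δw/w)² = (1×0.0772)² = 0.00596;  (½·δr/r)² = (0.5×0.0359)² = 0.000321
δQ/Q = √(0.0645) = 0.254
Q = 6.26e+08, so δQ = 0.254 × 6.26e+08 = 1.59e+08.

1.59e+08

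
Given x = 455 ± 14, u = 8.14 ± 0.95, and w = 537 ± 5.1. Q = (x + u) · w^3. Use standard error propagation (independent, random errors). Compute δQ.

Let h = x + u = 463. δh = √(δx² + δu²) = √(196 + 0.902) = 14.0, so δh/h = 0.0303.
Q is then a monomial in h, w:
δQ/Q = √((δh/h)² + (3·δw/w)²) = √(0.000918 + 0.000812) = 0.0416
Q = 7.17e+10, so δQ = 0.0416 × 7.17e+10 = 2.98e+09.

2.98e+09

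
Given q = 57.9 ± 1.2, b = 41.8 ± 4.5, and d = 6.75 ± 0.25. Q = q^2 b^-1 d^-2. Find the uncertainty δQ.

Q is a product of powers, so relative uncertainties combine in quadrature:
  (2·δq/q)² = (2×0.0207)² = 0.00172;  (-1·δb/b)² = (-1×0.108)² = 0.0116;  (-2·δd/d)² = (-2×0.0370)² = 0.00549
δQ/Q = √(0.0188) = 0.137
Q = 1.76, so δQ = 0.137 × 1.76 = 0.241.

0.241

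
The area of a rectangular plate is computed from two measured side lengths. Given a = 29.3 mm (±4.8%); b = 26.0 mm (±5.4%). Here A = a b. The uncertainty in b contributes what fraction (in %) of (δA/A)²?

55.9%

(δA/A)² = (1·δa/a)² + (1·δb/b)²
  a term: (1×0.0480)² = 0.00230
  b term: (1×0.0540)² = 0.00292
Total = 0.00522. Share from b = 0.00292/0.00522 = 0.559.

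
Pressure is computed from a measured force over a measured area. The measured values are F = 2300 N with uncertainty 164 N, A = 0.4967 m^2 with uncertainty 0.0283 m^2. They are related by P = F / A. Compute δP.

423 Pa

Since P is a product/quotient, work with relative uncertainties:
  (1·δF/F)² = (1×0.0713)² = 0.00508;  (-1·δA/A)² = (-1×0.0570)² = 0.00325
δP/P = √(0.00833) = 0.0913
P = 4631 Pa, so δP = 0.0913 × 4631 = 423 Pa.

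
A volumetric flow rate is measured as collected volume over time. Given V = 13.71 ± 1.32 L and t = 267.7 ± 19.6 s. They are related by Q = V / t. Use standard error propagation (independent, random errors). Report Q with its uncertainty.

0.05121 ± 0.00619 L/s

Each factor contributes (exponent × relative error)² to (δQ/Q)²:
  (1·δV/V)² = (1×0.0963)² = 0.00927;  (-1·δt/t)² = (-1×0.0732)² = 0.00536
δQ/Q = √(0.0146) = 0.121
Q = 0.05121 L/s, so δQ = 0.121 × 0.05121 = 0.00619 L/s.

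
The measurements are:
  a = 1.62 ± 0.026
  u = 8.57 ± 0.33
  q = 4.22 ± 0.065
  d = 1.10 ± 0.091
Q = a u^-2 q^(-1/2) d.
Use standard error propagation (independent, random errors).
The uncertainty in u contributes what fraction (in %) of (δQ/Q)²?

(δQ/Q)² = (1·δa/a)² + (-2·δu/u)² + (−½·δq/q)² + (1·δd/d)²
  a term: (1×0.0160)² = 0.000258
  u term: (-2×0.0385)² = 0.00593
  q term: (-0.5×0.0154)² = 5.93e-05
  d term: (1×0.0827)² = 0.00684
Total = 0.0131. Share from u = 0.00593/0.0131 = 0.453.

45.3%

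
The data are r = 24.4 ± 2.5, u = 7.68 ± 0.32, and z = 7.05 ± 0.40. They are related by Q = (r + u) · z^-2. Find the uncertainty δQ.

Let w = r + u = 32.1. δw = √(δr² + δu²) = √(6.25 + 0.102) = 2.52, so δw/w = 0.0786.
Q is then a monomial in w, z:
δQ/Q = √((δw/w)² + (-2·δz/z)²) = √(0.00617 + 0.0129) = 0.138
Q = 0.645, so δQ = 0.138 × 0.645 = 0.0891.

0.0891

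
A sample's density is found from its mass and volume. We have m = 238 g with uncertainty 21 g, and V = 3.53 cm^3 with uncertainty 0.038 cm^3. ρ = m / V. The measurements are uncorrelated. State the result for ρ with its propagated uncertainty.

Products/powers → add relative errors in quadrature, weighted by exponent:
  (1·δm/m)² = (1×0.0882)² = 0.00779;  (-1·δV/V)² = (-1×0.0108)² = 0.000116
δρ/ρ = √(0.00790) = 0.0889
ρ = 67.4 g/cm^3, so δρ = 0.0889 × 67.4 = 5.99 g/cm^3.

67.4 ± 5.99 g/cm^3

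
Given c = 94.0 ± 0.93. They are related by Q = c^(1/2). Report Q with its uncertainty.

9.70 ± 0.0480

Q ∝ c^(1/2), so δQ/Q = |½| · δc/c = 0.5 × 0.00989 = 0.00495.
Q = 9.70, so δQ = 0.00495 × 9.70 = 0.0480.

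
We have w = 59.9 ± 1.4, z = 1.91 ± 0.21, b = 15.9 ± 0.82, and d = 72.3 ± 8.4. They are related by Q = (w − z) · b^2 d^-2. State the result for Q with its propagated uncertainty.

2.80 ± 0.716

Let u = w − z = 58.0. δu = √(δw² + δz²) = √(1.96 + 0.0441) = 1.42, so δu/u = 0.0244.
Q is then a monomial in u, b, d:
δQ/Q = √((δu/u)² + (2·δb/b)² + (-2·δd/d)²) = √(0.000596 + 0.0106 + 0.0540) = 0.255
Q = 2.80, so δQ = 0.255 × 2.80 = 0.716.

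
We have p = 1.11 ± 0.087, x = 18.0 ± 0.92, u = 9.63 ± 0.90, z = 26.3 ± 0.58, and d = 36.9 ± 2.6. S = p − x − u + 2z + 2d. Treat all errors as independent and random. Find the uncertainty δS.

S is a linear combination, so absolute uncertainties add in quadrature:
  (δp)² = 0.00757;  (δx)² = 0.846;  (δu)² = 0.810;  (2·δz)² = 1.35;  (2·δd)² = 27.0
δS = √(30.0) = 5.48

5.48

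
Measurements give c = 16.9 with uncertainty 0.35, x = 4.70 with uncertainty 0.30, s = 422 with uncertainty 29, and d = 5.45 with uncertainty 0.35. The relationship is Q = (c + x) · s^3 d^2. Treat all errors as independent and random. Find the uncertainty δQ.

Let u = c + x = 21.6. δu = √(δc² + δx²) = √(0.122 + 0.0900) = 0.461, so δu/u = 0.0213.
Q is then a monomial in u, s, d:
δQ/Q = √((δu/u)² + (3·δs/s)² + (2·δd/d)²) = √(0.000455 + 0.0425 + 0.0165) = 0.244
Q = 4.82e+10, so δQ = 0.244 × 4.82e+10 = 1.18e+10.

1.18e+10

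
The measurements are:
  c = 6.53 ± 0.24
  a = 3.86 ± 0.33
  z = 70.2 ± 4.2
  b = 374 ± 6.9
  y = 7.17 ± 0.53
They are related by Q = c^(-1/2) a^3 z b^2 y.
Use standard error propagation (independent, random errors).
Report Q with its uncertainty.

(1.58 ± 0.438) × 10^9

For a monomial Q ∝ c^(-1/2), a^3, z, b^2, y, fractional errors add in quadrature:
  (−½·δc/c)² = (-0.5×0.0368)² = 0.000338;  (3·δa/a)² = (3×0.0855)² = 0.0658;  (1·δz/z)² = (1×0.0598)² = 0.00358;  (2·δb/b)² = (2×0.0184)² = 0.00136;  (1·δy/y)² = (1×0.0739)² = 0.00546
δQ/Q = √(0.0765) = 0.277
Q = 1.58e+09, so δQ = 0.277 × 1.58e+09 = 4.38e+08.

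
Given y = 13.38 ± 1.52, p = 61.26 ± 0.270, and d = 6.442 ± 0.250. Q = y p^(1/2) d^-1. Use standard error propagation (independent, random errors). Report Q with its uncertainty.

16.26 ± 1.95

Relative error in a monomial: (δQ/Q)² = Σ (nᵢ · δxᵢ/xᵢ)².
  (1·δy/y)² = (1×0.114)² = 0.0129;  (½·δp/p)² = (0.5×0.00441)² = 4.86e-06;  (-1·δd/d)² = (-1×0.0388)² = 0.00151
δQ/Q = √(0.0144) = 0.120
Q = 16.26, so δQ = 0.120 × 16.26 = 1.95.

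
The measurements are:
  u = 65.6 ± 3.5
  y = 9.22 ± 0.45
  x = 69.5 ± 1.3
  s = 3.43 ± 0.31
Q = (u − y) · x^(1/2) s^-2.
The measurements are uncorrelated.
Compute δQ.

Let w = u − y = 56.4. δw = √(δu² + δy²) = √(12.2 + 0.203) = 3.53, so δw/w = 0.0626.
Q is then a monomial in w, x, s:
δQ/Q = √((δw/w)² + (½·δx/x)² + (-2·δs/s)²) = √(0.00392 + 8.75e-05 + 0.0327) = 0.192
Q = 40.0, so δQ = 0.192 × 40.0 = 7.65.

7.65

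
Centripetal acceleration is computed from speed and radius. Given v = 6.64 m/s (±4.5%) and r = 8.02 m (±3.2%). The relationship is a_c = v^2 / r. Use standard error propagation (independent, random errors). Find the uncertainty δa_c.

0.525 m/s^2

a_c is a product of powers, so relative uncertainties combine in quadrature:
  (2·δv/v)² = (2×0.0450)² = 0.00810;  (-1·δr/r)² = (-1×0.0320)² = 0.00102
δa_c/a_c = √(0.00912) = 0.0955
a_c = 5.50 m/s^2, so δa_c = 0.0955 × 5.50 = 0.525 m/s^2.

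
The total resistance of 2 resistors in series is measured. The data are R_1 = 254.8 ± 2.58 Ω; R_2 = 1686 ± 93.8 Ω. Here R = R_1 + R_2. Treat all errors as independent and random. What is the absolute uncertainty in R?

R is a linear combination, so absolute uncertainties add in quadrature:
  (δR_1)² = 6.66;  (δR_2)² = 8800
δR = √(8810) = 93.8 Ω

93.8 Ω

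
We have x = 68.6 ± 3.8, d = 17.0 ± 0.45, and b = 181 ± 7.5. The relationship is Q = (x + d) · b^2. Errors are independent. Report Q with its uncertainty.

(2.80 ± 0.264) × 10^6

Let u = x + d = 85.6. δu = √(δx² + δd²) = √(14.4 + 0.203) = 3.83, so δu/u = 0.0447.
Q is then a monomial in u, b:
δQ/Q = √((δu/u)² + (2·δb/b)²) = √(0.00200 + 0.00687) = 0.0942
Q = 2.8e+06, so δQ = 0.0942 × 2.8e+06 = 2.64e+05.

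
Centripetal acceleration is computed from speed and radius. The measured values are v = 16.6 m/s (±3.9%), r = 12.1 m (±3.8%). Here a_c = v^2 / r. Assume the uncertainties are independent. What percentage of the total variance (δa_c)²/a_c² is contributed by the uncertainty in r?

(δa_c/a_c)² = (2·δv/v)² + (-1·δr/r)²
  v term: (2×0.0390)² = 0.00608
  r term: (-1×0.0380)² = 0.00144
Total = 0.00753. Share from r = 0.00144/0.00753 = 0.192.

19.2%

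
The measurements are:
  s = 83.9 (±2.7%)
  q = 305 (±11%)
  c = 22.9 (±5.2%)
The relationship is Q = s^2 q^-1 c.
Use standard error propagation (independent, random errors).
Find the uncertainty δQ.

70.4

Products/powers → add relative errors in quadrature, weighted by exponent:
  (2·δs/s)² = (2×0.0270)² = 0.00292;  (-1·δq/q)² = (-1×0.110)² = 0.0121;  (1·δc/c)² = (1×0.0520)² = 0.00270
δQ/Q = √(0.0177) = 0.133
Q = 529, so δQ = 0.133 × 529 = 70.4.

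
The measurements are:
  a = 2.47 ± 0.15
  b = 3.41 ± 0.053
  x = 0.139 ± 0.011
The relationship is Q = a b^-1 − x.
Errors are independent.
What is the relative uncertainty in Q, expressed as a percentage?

7.98%

Let p = a·b^-1 = 0.724. δp/p = √((1·δa/a)² + (-1·δb/b)²) = √(0.00369 + 0.000242) = 0.0627, so δp = 0.0454.
Q = p − x: δQ = √(δp² + δx²) = √(0.00206 + 0.000121) = 0.0467
Q = 0.585, so δQ/Q = 0.0467/0.585 = 0.0798.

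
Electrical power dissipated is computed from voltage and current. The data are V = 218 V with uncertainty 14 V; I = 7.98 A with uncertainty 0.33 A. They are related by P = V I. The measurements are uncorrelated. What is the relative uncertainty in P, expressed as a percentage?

7.64%

Products/powers → add relative errors in quadrature, weighted by exponent:
  (1·δV/V)² = (1×0.0642)² = 0.00412;  (1·δI/I)² = (1×0.0414)² = 0.00171
δP/P = √(0.00583) = 0.0764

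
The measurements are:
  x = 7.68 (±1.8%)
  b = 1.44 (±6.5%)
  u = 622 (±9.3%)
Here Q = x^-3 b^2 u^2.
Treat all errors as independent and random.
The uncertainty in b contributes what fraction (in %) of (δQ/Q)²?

31.1%

(δQ/Q)² = (-3·δx/x)² + (2·δb/b)² + (2·δu/u)²
  x term: (-3×0.0180)² = 0.00292
  b term: (2×0.0650)² = 0.0169
  u term: (2×0.0930)² = 0.0346
Total = 0.0544. Share from b = 0.0169/0.0544 = 0.311.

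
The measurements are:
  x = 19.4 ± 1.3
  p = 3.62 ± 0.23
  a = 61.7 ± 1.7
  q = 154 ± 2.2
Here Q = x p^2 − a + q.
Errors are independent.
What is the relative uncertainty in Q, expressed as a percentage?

Let w = x·p^2 = 254. δw/w = √((1·δx/x)² + (2·δp/p)²) = √(0.00449 + 0.0161) = 0.144, so δw = 36.5.
Q = w − a + q: δQ = √(δw² + δa² + δq²) = √(1330 + 2.89 + 4.84) = 36.6
Q = 347, so δQ/Q = 36.6/347 = 0.106.

10.6%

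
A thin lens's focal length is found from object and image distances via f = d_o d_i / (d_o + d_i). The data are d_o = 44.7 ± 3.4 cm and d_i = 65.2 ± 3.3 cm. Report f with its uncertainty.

∂f/∂d_o = (d_i/(d_o+d_i))² = 0.352;  ∂f/∂d_i = (d_o/(d_o+d_i))² = 0.165
δf = √((∂f/∂d_o · δd_o)² + (∂f/∂d_i · δd_i)²) = √(1.43 + 0.298) = 1.32 cm
f = 26.5 cm.

26.5 ± 1.32 cm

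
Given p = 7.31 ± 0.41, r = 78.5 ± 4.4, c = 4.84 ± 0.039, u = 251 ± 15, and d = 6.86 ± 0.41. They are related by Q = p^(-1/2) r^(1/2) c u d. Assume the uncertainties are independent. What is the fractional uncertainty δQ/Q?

For a monomial Q ∝ p^(-1/2), r^(1/2), c, u, d, fractional errors add in quadrature:
  (−½·δp/p)² = (-0.5×0.0561)² = 0.000786;  (½·δr/r)² = (0.5×0.0561)² = 0.000785;  (1·δc/c)² = (1×0.00806)² = 6.49e-05;  (1·δu/u)² = (1×0.0598)² = 0.00357;  (1·δd/d)² = (1×0.0598)² = 0.00357
δQ/Q = √(0.00878) = 0.0937

0.0937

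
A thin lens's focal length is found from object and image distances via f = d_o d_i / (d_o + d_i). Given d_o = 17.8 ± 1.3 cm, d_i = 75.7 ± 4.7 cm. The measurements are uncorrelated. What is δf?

∂f/∂d_o = (d_i/(d_o+d_i))² = 0.655;  ∂f/∂d_i = (d_o/(d_o+d_i))² = 0.0362
δf = √((∂f/∂d_o · δd_o)² + (∂f/∂d_i · δd_i)²) = √(0.726 + 0.0290) = 0.869 cm

0.869 cm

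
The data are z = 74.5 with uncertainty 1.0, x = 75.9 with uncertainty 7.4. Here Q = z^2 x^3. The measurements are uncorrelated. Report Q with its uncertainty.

(2.43 ± 0.713) × 10^9

For a monomial Q ∝ z^2, x^3, fractional errors add in quadrature:
  (2·δz/z)² = (2×0.0134)² = 0.000721;  (3·δx/x)² = (3×0.0975)² = 0.0856
δQ/Q = √(0.0863) = 0.294
Q = 2.43e+09, so δQ = 0.294 × 2.43e+09 = 7.13e+08.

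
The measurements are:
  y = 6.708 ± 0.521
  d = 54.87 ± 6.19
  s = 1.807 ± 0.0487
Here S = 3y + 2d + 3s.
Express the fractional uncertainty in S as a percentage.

9.22%

Absolute uncertainties add in quadrature for a linear combination:
  (3·δy)² = 2.44;  (2·δd)² = 153;  (3·δs)² = 0.0213
δS = √(156) = 12.5
S = 135.3, so δS/S = 12.5/135.3 = 0.0922.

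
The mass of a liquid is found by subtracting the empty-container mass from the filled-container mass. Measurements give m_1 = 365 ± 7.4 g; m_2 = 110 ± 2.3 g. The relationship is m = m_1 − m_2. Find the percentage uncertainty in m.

Sums and differences: (δm)² = Σ (cᵢ δxᵢ)².
  (δm_1)² = 54.8;  (δm_2)² = 5.29
δm = √(60.1) = 7.75 g
m = 255 g, so δm/m = 7.75/255 = 0.0304.

3.04%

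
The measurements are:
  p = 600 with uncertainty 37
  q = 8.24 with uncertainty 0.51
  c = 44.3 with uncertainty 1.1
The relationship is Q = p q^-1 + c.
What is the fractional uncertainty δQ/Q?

Let w = p·q^-1 = 72.8. δw/w = √((1·δp/p)² + (-1·δq/q)²) = √(0.00380 + 0.00383) = 0.0874, so δw = 6.36.
Q = w + c: δQ = √(δw² + δc²) = √(40.5 + 1.21) = 6.46
Q = 117, so δQ/Q = 6.46/117 = 0.0551.

0.0551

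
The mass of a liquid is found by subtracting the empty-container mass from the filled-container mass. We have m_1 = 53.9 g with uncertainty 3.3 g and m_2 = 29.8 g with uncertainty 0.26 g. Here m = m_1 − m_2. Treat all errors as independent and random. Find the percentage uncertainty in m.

13.7%

Sums and differences: (δm)² = Σ (cᵢ δxᵢ)².
  (δm_1)² = 10.9;  (δm_2)² = 0.0676
δm = √(11.0) = 3.31 g
m = 24.1 g, so δm/m = 3.31/24.1 = 0.137.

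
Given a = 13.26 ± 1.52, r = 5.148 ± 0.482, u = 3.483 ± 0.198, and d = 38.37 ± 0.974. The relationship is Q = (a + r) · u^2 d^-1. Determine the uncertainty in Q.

Let w = a + r = 18.41. δw = √(δa² + δr²) = √(2.31 + 0.232) = 1.59, so δw/w = 0.0866.
Q is then a monomial in w, u, d:
δQ/Q = √((δw/w)² + (2·δu/u)² + (-1·δd/d)²) = √(0.00750 + 0.0129 + 0.000644) = 0.145
Q = 5.820, so δQ = 0.145 × 5.820 = 0.845.

0.845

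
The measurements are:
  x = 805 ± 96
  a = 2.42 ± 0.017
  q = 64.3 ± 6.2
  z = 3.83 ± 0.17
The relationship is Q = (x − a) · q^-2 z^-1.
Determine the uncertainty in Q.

Let u = x − a = 803. δu = √(δx² + δa²) = √(9220 + 0.000289) = 96.0, so δu/u = 0.120.
Q is then a monomial in u, q, z:
δQ/Q = √((δu/u)² + (-2·δq/q)² + (-1·δz/z)²) = √(0.0143 + 0.0372 + 0.00197) = 0.231
Q = 0.0507, so δQ = 0.231 × 0.0507 = 0.0117.

0.0117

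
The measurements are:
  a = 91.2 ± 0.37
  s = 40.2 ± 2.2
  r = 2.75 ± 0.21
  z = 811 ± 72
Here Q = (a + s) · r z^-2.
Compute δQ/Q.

0.194

Let u = a + s = 131. δu = √(δa² + δs²) = √(0.137 + 4.84) = 2.23, so δu/u = 0.0170.
Q is then a monomial in u, r, z:
δQ/Q = √((δu/u)² + (1·δr/r)² + (-2·δz/z)²) = √(0.000288 + 0.00583 + 0.0315) = 0.194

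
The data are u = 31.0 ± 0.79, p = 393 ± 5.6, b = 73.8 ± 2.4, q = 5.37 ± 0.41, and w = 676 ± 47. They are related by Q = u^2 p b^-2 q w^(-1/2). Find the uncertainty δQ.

1.70

Relative error in a monomial: (δQ/Q)² = Σ (nᵢ · δxᵢ/xᵢ)².
  (2·δu/u)² = (2×0.0255)² = 0.00260;  (1·δp/p)² = (1×0.0142)² = 0.000203;  (-2·δb/b)² = (-2×0.0325)² = 0.00423;  (1·δq/q)² = (1×0.0764)² = 0.00583;  (−½·δw/w)² = (-0.5×0.0695)² = 0.00121
δQ/Q = √(0.0141) = 0.119
Q = 14.3, so δQ = 0.119 × 14.3 = 1.70.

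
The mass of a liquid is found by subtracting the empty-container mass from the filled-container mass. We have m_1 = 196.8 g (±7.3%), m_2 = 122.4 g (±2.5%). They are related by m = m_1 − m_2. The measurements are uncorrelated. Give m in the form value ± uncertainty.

74.40 ± 14.7 g

m is a linear combination, so absolute uncertainties add in quadrature:
  (δm_1)² = 206;  (δm_2)² = 9.36
δm = √(216) = 14.7 g
m = 74.40 g.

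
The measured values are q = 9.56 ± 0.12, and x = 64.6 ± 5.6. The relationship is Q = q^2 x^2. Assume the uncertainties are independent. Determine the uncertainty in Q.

66800

Q is a product of powers, so relative uncertainties combine in quadrature:
  (2·δq/q)² = (2×0.0126)² = 0.000630;  (2·δx/x)² = (2×0.0867)² = 0.0301
δQ/Q = √(0.0307) = 0.175
Q = 3.81e+05, so δQ = 0.175 × 3.81e+05 = 66800.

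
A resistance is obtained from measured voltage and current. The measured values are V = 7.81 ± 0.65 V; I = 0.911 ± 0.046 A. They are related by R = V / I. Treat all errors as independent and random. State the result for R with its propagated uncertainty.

For a monomial R ∝ V, I^-1, fractional errors add in quadrature:
  (1·δV/V)² = (1×0.0832)² = 0.00693;  (-1·δI/I)² = (-1×0.0505)² = 0.00255
δR/R = √(0.00948) = 0.0973
R = 8.57 Ω, so δR = 0.0973 × 8.57 = 0.835 Ω.

8.57 ± 0.835 Ω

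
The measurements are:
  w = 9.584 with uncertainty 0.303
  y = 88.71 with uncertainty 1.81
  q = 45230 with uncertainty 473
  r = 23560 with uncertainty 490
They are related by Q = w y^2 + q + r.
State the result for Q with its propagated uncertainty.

144200 ± 3950

Let p = w·y^2 = 75420. δp/p = √((1·δw/w)² + (2·δy/y)²) = √(0.001000 + 0.00167) = 0.0516, so δp = 3890.
Q = p + q + r: δQ = √(δp² + δq² + δr²) = √(1.52e+07 + 2.24e+05 + 2.4e+05) = 3950
Q = 144200.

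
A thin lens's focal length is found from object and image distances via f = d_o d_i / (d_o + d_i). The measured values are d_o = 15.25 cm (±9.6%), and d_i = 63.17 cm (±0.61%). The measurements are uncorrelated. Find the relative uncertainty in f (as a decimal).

∂f/∂d_o = (d_i/(d_o+d_i))² = 0.649;  ∂f/∂d_i = (d_o/(d_o+d_i))² = 0.0378
δf = √((∂f/∂d_o · δd_o)² + (∂f/∂d_i · δd_i)²) = √(0.902 + 0.000212) = 0.950 cm
f = 12.28 cm, so δf/f = 0.950/12.28 = 0.0773.

0.0773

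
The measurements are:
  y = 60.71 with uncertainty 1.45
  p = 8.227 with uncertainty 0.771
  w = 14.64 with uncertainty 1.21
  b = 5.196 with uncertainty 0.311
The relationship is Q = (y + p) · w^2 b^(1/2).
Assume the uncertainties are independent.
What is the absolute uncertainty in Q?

Let u = y + p = 68.94. δu = √(δy² + δp²) = √(2.10 + 0.594) = 1.64, so δu/u = 0.0238.
Q is then a monomial in u, w, b:
δQ/Q = √((δu/u)² + (2·δw/w)² + (½·δb/b)²) = √(0.000568 + 0.0273 + 0.000896) = 0.170
Q = 33680, so δQ = 0.170 × 33680 = 5710.

5710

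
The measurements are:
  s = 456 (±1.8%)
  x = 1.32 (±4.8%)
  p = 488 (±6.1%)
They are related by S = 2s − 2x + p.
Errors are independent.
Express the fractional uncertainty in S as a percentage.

2.43%

Sums and differences: (δS)² = Σ (cᵢ δxᵢ)².
  (2·δs)² = 269;  (2·δx)² = 0.0161;  (δp)² = 886
δS = √(1160) = 34.0
S = 1400, so δS/S = 34.0/1400 = 0.0243.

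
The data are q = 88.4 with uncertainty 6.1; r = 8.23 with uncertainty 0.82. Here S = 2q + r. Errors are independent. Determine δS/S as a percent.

6.61%

Sums and differences: (δS)² = Σ (cᵢ δxᵢ)².
  (2·δq)² = 149;  (δr)² = 0.672
δS = √(150) = 12.2
S = 185, so δS/S = 12.2/185 = 0.0661.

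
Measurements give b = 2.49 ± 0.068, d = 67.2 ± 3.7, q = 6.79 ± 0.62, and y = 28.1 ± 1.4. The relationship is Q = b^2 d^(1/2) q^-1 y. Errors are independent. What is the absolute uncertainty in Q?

25.4

Products/powers → add relative errors in quadrature, weighted by exponent:
  (2·δb/b)² = (2×0.0273)² = 0.00298;  (½·δd/d)² = (0.5×0.0551)² = 0.000758;  (-1·δq/q)² = (-1×0.0913)² = 0.00834;  (1·δy/y)² = (1×0.0498)² = 0.00248
δQ/Q = √(0.0146) = 0.121
Q = 210, so δQ = 0.121 × 210 = 25.4.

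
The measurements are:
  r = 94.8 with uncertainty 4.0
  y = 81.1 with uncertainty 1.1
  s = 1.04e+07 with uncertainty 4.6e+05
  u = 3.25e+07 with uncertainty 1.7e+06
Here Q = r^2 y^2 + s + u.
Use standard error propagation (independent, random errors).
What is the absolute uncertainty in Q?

5.53e+06

Let p = r^2·y^2 = 5.91e+07. δp/p = √((2·δr/r)² + (2·δy/y)²) = √(0.00712 + 0.000736) = 0.0886, so δp = 5.24e+06.
Q = p + s + u: δQ = √(δp² + δs² + δu²) = √(2.75e+13 + 2.12e+11 + 2.89e+12) = 5.53e+06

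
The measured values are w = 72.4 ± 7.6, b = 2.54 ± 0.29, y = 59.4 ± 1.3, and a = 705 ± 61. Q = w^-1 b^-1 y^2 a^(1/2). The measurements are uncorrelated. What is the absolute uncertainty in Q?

85.0

Relative error in a monomial: (δQ/Q)² = Σ (nᵢ · δxᵢ/xᵢ)².
  (-1·δw/w)² = (-1×0.105)² = 0.0110;  (-1·δb/b)² = (-1×0.114)² = 0.0130;  (2·δy/y)² = (2×0.0219)² = 0.00192;  (½·δa/a)² = (0.5×0.0865)² = 0.00187
δQ/Q = √(0.0278) = 0.167
Q = 509, so δQ = 0.167 × 509 = 85.0.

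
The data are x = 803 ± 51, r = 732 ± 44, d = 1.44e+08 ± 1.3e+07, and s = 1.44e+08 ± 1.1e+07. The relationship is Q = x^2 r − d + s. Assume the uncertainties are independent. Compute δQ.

Let p = x^2·r = 4.72e+08. δp/p = √((2·δx/x)² + (1·δr/r)²) = √(0.0161 + 0.00361) = 0.141, so δp = 6.63e+07.
Q = p − d + s: δQ = √(δp² + δd² + δs²) = √(4.4e+15 + 1.69e+14 + 1.21e+14) = 6.85e+07

6.85e+07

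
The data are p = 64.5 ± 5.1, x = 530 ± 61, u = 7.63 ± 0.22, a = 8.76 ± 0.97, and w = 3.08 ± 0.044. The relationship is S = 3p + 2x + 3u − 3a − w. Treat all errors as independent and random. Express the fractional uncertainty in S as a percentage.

S is a linear combination, so absolute uncertainties add in quadrature:
  (3·δp)² = 234;  (2·δx)² = 14900;  (3·δu)² = 0.436;  (3·δa)² = 8.47;  (δw)² = 0.00194
δS = √(15100) = 123
S = 1250, so δS/S = 123/1250 = 0.0986.

9.86%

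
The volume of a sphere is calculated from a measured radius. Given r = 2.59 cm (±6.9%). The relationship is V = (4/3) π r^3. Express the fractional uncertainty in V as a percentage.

Products/powers → add relative errors in quadrature, weighted by exponent:
  (3·δr/r)² = (3×0.0690)² = 0.0428
δV/V = √(0.0428) = 0.207

20.7%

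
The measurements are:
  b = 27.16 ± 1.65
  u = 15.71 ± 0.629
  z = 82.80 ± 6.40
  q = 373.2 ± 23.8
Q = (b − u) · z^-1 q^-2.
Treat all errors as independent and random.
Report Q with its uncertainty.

(9.929 ± 2.13) × 10^-7

Let w = b − u = 11.45. δw = √(δb² + δu²) = √(2.72 + 0.396) = 1.77, so δw/w = 0.154.
Q is then a monomial in w, z, q:
δQ/Q = √((δw/w)² + (-1·δz/z)² + (-2·δq/q)²) = √(0.0238 + 0.00597 + 0.0163) = 0.215
Q = 9.929e-07, so δQ = 0.215 × 9.929e-07 = 2.13e-07.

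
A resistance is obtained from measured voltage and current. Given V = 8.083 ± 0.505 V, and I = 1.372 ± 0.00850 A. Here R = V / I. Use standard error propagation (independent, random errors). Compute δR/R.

0.0628

Products/powers → add relative errors in quadrature, weighted by exponent:
  (1·δV/V)² = (1×0.0625)² = 0.00390;  (-1·δI/I)² = (-1×0.00620)² = 3.84e-05
δR/R = √(0.00394) = 0.0628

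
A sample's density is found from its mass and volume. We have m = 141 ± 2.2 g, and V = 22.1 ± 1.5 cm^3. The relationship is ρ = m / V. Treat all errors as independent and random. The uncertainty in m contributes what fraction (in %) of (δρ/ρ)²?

(δρ/ρ)² = (1·δm/m)² + (-1·δV/V)²
  m term: (1×0.0156)² = 0.000243
  V term: (-1×0.0679)² = 0.00461
Total = 0.00485. Share from m = 0.000243/0.00485 = 0.0502.

5.02%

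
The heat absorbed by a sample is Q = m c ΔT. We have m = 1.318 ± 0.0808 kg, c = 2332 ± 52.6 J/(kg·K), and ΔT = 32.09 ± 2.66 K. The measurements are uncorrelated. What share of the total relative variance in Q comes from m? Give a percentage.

33.7%

(δQ/Q)² = (1·δm/m)² + (1·δc/c)² + (1·δΔT/ΔT)²
  m term: (1×0.0613)² = 0.00376
  c term: (1×0.0226)² = 0.000509
  ΔT term: (1×0.0829)² = 0.00687
Total = 0.0111. Share from m = 0.00376/0.0111 = 0.337.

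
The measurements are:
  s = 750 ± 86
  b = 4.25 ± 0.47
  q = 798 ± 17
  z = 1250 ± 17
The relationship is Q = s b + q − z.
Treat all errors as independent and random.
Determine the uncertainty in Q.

508

Let p = s·b = 3190. δp/p = √((1·δs/s)² + (1·δb/b)²) = √(0.0131 + 0.0122) = 0.159, so δp = 508.
Q = p + q − z: δQ = √(δp² + δq² + δz²) = √(2.58e+05 + 289 + 289) = 508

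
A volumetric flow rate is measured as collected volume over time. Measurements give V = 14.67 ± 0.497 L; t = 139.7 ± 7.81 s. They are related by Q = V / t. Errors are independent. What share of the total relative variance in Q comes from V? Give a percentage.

(δQ/Q)² = (1·δV/V)² + (-1·δt/t)²
  V term: (1×0.0339)² = 0.00115
  t term: (-1×0.0559)² = 0.00313
Total = 0.00427. Share from V = 0.00115/0.00427 = 0.269.

26.9%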